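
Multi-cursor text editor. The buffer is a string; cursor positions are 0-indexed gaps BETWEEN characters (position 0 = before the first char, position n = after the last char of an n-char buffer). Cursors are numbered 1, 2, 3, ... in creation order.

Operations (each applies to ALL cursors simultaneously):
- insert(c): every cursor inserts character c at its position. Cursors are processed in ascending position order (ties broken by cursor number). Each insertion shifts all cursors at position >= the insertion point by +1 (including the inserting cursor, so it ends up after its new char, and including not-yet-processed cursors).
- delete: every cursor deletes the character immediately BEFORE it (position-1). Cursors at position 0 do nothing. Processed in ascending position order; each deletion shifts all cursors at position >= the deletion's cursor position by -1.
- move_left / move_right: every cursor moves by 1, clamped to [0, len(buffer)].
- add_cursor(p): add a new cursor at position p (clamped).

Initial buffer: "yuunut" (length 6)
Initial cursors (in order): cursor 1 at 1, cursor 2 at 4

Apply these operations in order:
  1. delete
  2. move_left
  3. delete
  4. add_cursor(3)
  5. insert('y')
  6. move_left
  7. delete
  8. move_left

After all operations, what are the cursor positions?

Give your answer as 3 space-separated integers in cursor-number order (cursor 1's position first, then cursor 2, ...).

After op 1 (delete): buffer="uuut" (len 4), cursors c1@0 c2@2, authorship ....
After op 2 (move_left): buffer="uuut" (len 4), cursors c1@0 c2@1, authorship ....
After op 3 (delete): buffer="uut" (len 3), cursors c1@0 c2@0, authorship ...
After op 4 (add_cursor(3)): buffer="uut" (len 3), cursors c1@0 c2@0 c3@3, authorship ...
After op 5 (insert('y')): buffer="yyuuty" (len 6), cursors c1@2 c2@2 c3@6, authorship 12...3
After op 6 (move_left): buffer="yyuuty" (len 6), cursors c1@1 c2@1 c3@5, authorship 12...3
After op 7 (delete): buffer="yuuy" (len 4), cursors c1@0 c2@0 c3@3, authorship 2..3
After op 8 (move_left): buffer="yuuy" (len 4), cursors c1@0 c2@0 c3@2, authorship 2..3

Answer: 0 0 2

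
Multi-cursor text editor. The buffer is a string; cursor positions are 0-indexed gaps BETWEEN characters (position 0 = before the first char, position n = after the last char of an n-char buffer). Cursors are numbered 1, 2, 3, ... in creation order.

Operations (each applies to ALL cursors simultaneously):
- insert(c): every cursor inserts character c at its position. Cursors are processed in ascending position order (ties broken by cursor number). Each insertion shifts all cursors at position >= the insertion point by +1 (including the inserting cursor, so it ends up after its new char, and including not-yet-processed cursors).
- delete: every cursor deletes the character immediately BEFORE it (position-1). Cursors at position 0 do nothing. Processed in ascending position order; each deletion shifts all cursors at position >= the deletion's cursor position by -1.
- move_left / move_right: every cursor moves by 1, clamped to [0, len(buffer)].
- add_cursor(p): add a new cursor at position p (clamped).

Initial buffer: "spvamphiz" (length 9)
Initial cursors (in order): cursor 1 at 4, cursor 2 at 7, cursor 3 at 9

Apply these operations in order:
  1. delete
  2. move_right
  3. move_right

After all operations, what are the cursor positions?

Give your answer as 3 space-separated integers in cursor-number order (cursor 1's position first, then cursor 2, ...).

After op 1 (delete): buffer="spvmpi" (len 6), cursors c1@3 c2@5 c3@6, authorship ......
After op 2 (move_right): buffer="spvmpi" (len 6), cursors c1@4 c2@6 c3@6, authorship ......
After op 3 (move_right): buffer="spvmpi" (len 6), cursors c1@5 c2@6 c3@6, authorship ......

Answer: 5 6 6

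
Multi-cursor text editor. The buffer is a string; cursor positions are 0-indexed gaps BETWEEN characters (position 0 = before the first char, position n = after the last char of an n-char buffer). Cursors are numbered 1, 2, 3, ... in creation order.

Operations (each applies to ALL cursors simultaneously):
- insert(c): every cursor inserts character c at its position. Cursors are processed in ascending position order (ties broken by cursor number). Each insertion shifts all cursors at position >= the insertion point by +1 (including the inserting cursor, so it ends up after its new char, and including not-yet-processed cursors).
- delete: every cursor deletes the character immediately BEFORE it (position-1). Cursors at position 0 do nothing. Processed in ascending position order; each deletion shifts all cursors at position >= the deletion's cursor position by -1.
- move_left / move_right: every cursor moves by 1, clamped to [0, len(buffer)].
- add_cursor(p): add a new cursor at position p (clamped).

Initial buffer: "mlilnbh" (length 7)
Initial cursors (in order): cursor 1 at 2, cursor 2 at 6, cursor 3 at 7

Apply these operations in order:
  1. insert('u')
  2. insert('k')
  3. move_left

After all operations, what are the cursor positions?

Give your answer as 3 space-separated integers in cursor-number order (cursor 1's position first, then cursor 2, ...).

After op 1 (insert('u')): buffer="mluilnbuhu" (len 10), cursors c1@3 c2@8 c3@10, authorship ..1....2.3
After op 2 (insert('k')): buffer="mlukilnbukhuk" (len 13), cursors c1@4 c2@10 c3@13, authorship ..11....22.33
After op 3 (move_left): buffer="mlukilnbukhuk" (len 13), cursors c1@3 c2@9 c3@12, authorship ..11....22.33

Answer: 3 9 12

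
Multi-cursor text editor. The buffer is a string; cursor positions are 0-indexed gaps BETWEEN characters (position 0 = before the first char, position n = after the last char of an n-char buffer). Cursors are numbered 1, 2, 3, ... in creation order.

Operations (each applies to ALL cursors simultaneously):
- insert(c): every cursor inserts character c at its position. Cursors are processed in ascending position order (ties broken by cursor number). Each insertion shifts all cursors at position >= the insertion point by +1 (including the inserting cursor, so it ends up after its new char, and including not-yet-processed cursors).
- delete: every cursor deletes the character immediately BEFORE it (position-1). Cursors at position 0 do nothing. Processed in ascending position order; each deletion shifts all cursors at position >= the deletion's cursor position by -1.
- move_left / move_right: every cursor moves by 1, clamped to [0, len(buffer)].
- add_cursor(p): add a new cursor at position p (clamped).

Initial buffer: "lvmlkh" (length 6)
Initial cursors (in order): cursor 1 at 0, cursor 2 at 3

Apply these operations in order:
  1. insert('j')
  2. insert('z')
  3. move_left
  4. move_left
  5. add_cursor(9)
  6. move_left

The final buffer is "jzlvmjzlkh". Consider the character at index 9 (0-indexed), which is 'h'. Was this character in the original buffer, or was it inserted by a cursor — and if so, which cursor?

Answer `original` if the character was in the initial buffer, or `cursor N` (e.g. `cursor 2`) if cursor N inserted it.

Answer: original

Derivation:
After op 1 (insert('j')): buffer="jlvmjlkh" (len 8), cursors c1@1 c2@5, authorship 1...2...
After op 2 (insert('z')): buffer="jzlvmjzlkh" (len 10), cursors c1@2 c2@7, authorship 11...22...
After op 3 (move_left): buffer="jzlvmjzlkh" (len 10), cursors c1@1 c2@6, authorship 11...22...
After op 4 (move_left): buffer="jzlvmjzlkh" (len 10), cursors c1@0 c2@5, authorship 11...22...
After op 5 (add_cursor(9)): buffer="jzlvmjzlkh" (len 10), cursors c1@0 c2@5 c3@9, authorship 11...22...
After op 6 (move_left): buffer="jzlvmjzlkh" (len 10), cursors c1@0 c2@4 c3@8, authorship 11...22...
Authorship (.=original, N=cursor N): 1 1 . . . 2 2 . . .
Index 9: author = original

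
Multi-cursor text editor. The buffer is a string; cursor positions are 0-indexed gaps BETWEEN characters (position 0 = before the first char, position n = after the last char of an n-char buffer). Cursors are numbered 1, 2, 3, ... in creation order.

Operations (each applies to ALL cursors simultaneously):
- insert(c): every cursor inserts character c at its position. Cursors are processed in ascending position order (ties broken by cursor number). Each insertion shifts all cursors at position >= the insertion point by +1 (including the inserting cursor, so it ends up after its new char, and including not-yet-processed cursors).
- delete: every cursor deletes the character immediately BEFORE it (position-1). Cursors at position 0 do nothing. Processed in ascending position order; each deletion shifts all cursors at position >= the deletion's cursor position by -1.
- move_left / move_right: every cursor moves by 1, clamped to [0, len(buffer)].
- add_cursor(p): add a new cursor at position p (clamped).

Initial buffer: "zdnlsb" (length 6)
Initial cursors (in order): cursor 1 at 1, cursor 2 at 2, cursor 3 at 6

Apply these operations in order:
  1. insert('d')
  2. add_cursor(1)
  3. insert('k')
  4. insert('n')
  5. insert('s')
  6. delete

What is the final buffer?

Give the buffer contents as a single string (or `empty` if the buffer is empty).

Answer: zkndknddknnlsbdkn

Derivation:
After op 1 (insert('d')): buffer="zdddnlsbd" (len 9), cursors c1@2 c2@4 c3@9, authorship .1.2....3
After op 2 (add_cursor(1)): buffer="zdddnlsbd" (len 9), cursors c4@1 c1@2 c2@4 c3@9, authorship .1.2....3
After op 3 (insert('k')): buffer="zkdkddknlsbdk" (len 13), cursors c4@2 c1@4 c2@7 c3@13, authorship .411.22....33
After op 4 (insert('n')): buffer="zkndknddknnlsbdkn" (len 17), cursors c4@3 c1@6 c2@10 c3@17, authorship .44111.222....333
After op 5 (insert('s')): buffer="zknsdknsddknsnlsbdkns" (len 21), cursors c4@4 c1@8 c2@13 c3@21, authorship .4441111.2222....3333
After op 6 (delete): buffer="zkndknddknnlsbdkn" (len 17), cursors c4@3 c1@6 c2@10 c3@17, authorship .44111.222....333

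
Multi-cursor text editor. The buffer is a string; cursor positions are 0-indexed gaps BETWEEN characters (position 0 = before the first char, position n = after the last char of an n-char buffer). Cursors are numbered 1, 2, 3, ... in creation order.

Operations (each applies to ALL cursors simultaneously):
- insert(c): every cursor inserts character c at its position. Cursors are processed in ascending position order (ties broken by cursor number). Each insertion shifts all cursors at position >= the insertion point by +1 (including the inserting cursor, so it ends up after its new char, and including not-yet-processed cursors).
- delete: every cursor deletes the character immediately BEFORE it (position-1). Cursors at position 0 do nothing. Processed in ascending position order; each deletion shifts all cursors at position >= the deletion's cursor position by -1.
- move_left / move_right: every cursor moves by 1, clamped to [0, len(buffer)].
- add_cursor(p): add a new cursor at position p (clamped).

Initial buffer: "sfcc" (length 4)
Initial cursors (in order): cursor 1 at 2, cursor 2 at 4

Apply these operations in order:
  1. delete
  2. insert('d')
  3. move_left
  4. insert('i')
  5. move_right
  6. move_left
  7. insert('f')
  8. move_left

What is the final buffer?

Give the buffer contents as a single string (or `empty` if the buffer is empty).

After op 1 (delete): buffer="sc" (len 2), cursors c1@1 c2@2, authorship ..
After op 2 (insert('d')): buffer="sdcd" (len 4), cursors c1@2 c2@4, authorship .1.2
After op 3 (move_left): buffer="sdcd" (len 4), cursors c1@1 c2@3, authorship .1.2
After op 4 (insert('i')): buffer="sidcid" (len 6), cursors c1@2 c2@5, authorship .11.22
After op 5 (move_right): buffer="sidcid" (len 6), cursors c1@3 c2@6, authorship .11.22
After op 6 (move_left): buffer="sidcid" (len 6), cursors c1@2 c2@5, authorship .11.22
After op 7 (insert('f')): buffer="sifdcifd" (len 8), cursors c1@3 c2@7, authorship .111.222
After op 8 (move_left): buffer="sifdcifd" (len 8), cursors c1@2 c2@6, authorship .111.222

Answer: sifdcifd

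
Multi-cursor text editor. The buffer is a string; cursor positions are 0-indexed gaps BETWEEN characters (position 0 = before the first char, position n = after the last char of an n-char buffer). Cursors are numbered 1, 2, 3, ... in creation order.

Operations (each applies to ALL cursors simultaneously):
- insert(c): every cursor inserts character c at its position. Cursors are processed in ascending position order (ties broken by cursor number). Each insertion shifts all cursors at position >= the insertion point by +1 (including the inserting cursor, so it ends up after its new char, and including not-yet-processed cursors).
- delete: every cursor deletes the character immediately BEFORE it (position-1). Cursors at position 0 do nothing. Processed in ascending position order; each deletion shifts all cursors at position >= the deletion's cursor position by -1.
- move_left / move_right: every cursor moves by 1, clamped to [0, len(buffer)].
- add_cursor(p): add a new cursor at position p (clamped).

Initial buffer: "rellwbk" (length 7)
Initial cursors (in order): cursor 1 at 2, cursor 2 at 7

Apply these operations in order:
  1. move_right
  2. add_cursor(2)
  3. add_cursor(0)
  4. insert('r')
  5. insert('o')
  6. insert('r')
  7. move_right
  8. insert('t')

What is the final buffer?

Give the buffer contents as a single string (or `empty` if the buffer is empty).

After op 1 (move_right): buffer="rellwbk" (len 7), cursors c1@3 c2@7, authorship .......
After op 2 (add_cursor(2)): buffer="rellwbk" (len 7), cursors c3@2 c1@3 c2@7, authorship .......
After op 3 (add_cursor(0)): buffer="rellwbk" (len 7), cursors c4@0 c3@2 c1@3 c2@7, authorship .......
After op 4 (insert('r')): buffer="rrerlrlwbkr" (len 11), cursors c4@1 c3@4 c1@6 c2@11, authorship 4..3.1....2
After op 5 (insert('o')): buffer="rorerolrolwbkro" (len 15), cursors c4@2 c3@6 c1@9 c2@15, authorship 44..33.11....22
After op 6 (insert('r')): buffer="rorrerorlrorlwbkror" (len 19), cursors c4@3 c3@8 c1@12 c2@19, authorship 444..333.111....222
After op 7 (move_right): buffer="rorrerorlrorlwbkror" (len 19), cursors c4@4 c3@9 c1@13 c2@19, authorship 444..333.111....222
After op 8 (insert('t')): buffer="rorrterorltrorltwbkrort" (len 23), cursors c4@5 c3@11 c1@16 c2@23, authorship 444.4.333.3111.1...2222

Answer: rorrterorltrorltwbkrort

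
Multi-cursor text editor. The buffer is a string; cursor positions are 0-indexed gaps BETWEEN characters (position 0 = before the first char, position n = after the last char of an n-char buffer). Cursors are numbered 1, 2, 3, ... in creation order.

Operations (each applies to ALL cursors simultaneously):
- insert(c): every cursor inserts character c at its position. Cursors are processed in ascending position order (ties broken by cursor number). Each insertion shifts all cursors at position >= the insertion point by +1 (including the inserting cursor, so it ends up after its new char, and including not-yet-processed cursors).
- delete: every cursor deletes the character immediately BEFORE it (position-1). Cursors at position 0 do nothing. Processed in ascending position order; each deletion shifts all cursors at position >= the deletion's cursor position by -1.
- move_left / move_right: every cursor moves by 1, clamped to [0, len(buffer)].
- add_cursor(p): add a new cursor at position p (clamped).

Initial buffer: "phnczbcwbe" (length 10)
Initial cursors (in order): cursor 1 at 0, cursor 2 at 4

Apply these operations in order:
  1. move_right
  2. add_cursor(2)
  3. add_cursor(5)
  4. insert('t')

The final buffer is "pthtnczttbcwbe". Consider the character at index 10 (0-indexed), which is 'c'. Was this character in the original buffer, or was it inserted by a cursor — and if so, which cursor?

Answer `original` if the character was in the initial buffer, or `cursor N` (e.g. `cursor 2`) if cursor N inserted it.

Answer: original

Derivation:
After op 1 (move_right): buffer="phnczbcwbe" (len 10), cursors c1@1 c2@5, authorship ..........
After op 2 (add_cursor(2)): buffer="phnczbcwbe" (len 10), cursors c1@1 c3@2 c2@5, authorship ..........
After op 3 (add_cursor(5)): buffer="phnczbcwbe" (len 10), cursors c1@1 c3@2 c2@5 c4@5, authorship ..........
After op 4 (insert('t')): buffer="pthtnczttbcwbe" (len 14), cursors c1@2 c3@4 c2@9 c4@9, authorship .1.3...24.....
Authorship (.=original, N=cursor N): . 1 . 3 . . . 2 4 . . . . .
Index 10: author = original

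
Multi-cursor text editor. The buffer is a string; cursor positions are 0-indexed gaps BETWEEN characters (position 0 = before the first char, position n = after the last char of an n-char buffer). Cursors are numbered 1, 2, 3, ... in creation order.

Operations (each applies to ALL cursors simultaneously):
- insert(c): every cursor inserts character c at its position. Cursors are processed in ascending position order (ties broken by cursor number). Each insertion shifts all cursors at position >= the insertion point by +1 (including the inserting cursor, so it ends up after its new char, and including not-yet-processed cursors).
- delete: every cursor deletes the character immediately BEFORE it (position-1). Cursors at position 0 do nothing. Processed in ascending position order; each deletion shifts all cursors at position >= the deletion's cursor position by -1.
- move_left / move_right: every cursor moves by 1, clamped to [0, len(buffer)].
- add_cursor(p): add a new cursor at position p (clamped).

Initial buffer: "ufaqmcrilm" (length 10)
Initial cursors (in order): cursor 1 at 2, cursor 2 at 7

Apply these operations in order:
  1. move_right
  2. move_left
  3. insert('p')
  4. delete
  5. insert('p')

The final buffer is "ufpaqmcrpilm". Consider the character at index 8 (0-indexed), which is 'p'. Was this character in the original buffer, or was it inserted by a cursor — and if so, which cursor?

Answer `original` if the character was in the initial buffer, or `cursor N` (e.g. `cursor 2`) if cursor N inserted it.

Answer: cursor 2

Derivation:
After op 1 (move_right): buffer="ufaqmcrilm" (len 10), cursors c1@3 c2@8, authorship ..........
After op 2 (move_left): buffer="ufaqmcrilm" (len 10), cursors c1@2 c2@7, authorship ..........
After op 3 (insert('p')): buffer="ufpaqmcrpilm" (len 12), cursors c1@3 c2@9, authorship ..1.....2...
After op 4 (delete): buffer="ufaqmcrilm" (len 10), cursors c1@2 c2@7, authorship ..........
After op 5 (insert('p')): buffer="ufpaqmcrpilm" (len 12), cursors c1@3 c2@9, authorship ..1.....2...
Authorship (.=original, N=cursor N): . . 1 . . . . . 2 . . .
Index 8: author = 2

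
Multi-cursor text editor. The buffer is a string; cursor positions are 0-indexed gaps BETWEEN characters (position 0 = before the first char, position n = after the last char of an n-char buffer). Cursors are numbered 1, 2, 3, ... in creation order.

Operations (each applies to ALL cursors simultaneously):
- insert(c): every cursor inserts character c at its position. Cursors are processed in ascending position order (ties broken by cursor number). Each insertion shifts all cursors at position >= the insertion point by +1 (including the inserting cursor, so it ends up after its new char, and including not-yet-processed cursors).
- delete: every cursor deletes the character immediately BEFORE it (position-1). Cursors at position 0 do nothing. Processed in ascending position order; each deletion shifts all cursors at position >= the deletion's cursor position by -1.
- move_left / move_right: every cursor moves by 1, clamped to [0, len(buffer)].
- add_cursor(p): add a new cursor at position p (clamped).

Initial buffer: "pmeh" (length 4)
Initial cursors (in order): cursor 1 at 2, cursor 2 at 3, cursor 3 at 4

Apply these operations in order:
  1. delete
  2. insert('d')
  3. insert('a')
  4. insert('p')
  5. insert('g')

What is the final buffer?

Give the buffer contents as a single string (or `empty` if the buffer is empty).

After op 1 (delete): buffer="p" (len 1), cursors c1@1 c2@1 c3@1, authorship .
After op 2 (insert('d')): buffer="pddd" (len 4), cursors c1@4 c2@4 c3@4, authorship .123
After op 3 (insert('a')): buffer="pdddaaa" (len 7), cursors c1@7 c2@7 c3@7, authorship .123123
After op 4 (insert('p')): buffer="pdddaaappp" (len 10), cursors c1@10 c2@10 c3@10, authorship .123123123
After op 5 (insert('g')): buffer="pdddaaapppggg" (len 13), cursors c1@13 c2@13 c3@13, authorship .123123123123

Answer: pdddaaapppggg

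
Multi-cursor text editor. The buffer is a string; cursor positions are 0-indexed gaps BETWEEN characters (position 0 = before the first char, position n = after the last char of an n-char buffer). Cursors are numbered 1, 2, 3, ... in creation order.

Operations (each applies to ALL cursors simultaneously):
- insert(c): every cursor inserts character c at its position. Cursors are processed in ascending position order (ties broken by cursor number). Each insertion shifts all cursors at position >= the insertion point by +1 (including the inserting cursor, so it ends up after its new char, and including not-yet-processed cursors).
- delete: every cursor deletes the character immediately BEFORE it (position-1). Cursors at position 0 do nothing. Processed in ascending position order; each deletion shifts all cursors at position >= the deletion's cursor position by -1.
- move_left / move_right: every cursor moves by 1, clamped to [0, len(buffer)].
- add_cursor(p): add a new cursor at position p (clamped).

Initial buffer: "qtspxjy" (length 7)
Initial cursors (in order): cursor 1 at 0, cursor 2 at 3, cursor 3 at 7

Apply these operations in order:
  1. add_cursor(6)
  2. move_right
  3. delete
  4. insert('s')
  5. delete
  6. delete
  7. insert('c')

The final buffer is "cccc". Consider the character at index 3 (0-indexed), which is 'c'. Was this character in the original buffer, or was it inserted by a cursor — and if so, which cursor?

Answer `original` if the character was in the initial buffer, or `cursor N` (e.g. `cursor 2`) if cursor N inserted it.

After op 1 (add_cursor(6)): buffer="qtspxjy" (len 7), cursors c1@0 c2@3 c4@6 c3@7, authorship .......
After op 2 (move_right): buffer="qtspxjy" (len 7), cursors c1@1 c2@4 c3@7 c4@7, authorship .......
After op 3 (delete): buffer="tsx" (len 3), cursors c1@0 c2@2 c3@3 c4@3, authorship ...
After op 4 (insert('s')): buffer="stssxss" (len 7), cursors c1@1 c2@4 c3@7 c4@7, authorship 1..2.34
After op 5 (delete): buffer="tsx" (len 3), cursors c1@0 c2@2 c3@3 c4@3, authorship ...
After op 6 (delete): buffer="" (len 0), cursors c1@0 c2@0 c3@0 c4@0, authorship 
After op 7 (insert('c')): buffer="cccc" (len 4), cursors c1@4 c2@4 c3@4 c4@4, authorship 1234
Authorship (.=original, N=cursor N): 1 2 3 4
Index 3: author = 4

Answer: cursor 4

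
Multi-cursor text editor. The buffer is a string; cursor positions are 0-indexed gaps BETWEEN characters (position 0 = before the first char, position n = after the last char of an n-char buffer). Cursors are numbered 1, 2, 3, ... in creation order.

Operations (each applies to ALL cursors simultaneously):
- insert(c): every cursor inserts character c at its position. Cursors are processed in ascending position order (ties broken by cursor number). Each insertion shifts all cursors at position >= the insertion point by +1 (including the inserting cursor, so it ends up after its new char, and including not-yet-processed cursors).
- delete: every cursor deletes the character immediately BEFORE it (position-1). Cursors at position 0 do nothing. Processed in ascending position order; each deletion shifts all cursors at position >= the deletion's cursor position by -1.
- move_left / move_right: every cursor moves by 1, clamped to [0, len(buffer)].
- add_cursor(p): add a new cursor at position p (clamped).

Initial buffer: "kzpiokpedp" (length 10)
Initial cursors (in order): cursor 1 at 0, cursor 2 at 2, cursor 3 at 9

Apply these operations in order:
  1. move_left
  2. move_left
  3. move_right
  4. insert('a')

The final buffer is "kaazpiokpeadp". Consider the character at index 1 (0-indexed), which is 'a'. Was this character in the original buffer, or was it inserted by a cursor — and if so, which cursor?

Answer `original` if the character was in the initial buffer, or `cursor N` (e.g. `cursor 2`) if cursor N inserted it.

After op 1 (move_left): buffer="kzpiokpedp" (len 10), cursors c1@0 c2@1 c3@8, authorship ..........
After op 2 (move_left): buffer="kzpiokpedp" (len 10), cursors c1@0 c2@0 c3@7, authorship ..........
After op 3 (move_right): buffer="kzpiokpedp" (len 10), cursors c1@1 c2@1 c3@8, authorship ..........
After op 4 (insert('a')): buffer="kaazpiokpeadp" (len 13), cursors c1@3 c2@3 c3@11, authorship .12.......3..
Authorship (.=original, N=cursor N): . 1 2 . . . . . . . 3 . .
Index 1: author = 1

Answer: cursor 1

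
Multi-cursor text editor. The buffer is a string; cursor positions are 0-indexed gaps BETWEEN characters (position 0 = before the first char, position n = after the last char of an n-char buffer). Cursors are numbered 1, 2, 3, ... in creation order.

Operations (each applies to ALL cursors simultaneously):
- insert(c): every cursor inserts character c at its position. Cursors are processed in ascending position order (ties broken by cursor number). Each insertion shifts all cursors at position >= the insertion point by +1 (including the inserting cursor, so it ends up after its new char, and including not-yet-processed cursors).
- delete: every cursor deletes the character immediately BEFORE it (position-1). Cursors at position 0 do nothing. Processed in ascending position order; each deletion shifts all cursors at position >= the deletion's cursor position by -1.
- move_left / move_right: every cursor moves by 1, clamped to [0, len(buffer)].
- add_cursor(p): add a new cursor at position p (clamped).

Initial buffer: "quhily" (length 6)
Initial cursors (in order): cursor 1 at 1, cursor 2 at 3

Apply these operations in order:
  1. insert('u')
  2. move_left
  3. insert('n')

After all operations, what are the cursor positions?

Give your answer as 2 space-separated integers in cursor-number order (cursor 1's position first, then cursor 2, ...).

After op 1 (insert('u')): buffer="quuhuily" (len 8), cursors c1@2 c2@5, authorship .1..2...
After op 2 (move_left): buffer="quuhuily" (len 8), cursors c1@1 c2@4, authorship .1..2...
After op 3 (insert('n')): buffer="qnuuhnuily" (len 10), cursors c1@2 c2@6, authorship .11..22...

Answer: 2 6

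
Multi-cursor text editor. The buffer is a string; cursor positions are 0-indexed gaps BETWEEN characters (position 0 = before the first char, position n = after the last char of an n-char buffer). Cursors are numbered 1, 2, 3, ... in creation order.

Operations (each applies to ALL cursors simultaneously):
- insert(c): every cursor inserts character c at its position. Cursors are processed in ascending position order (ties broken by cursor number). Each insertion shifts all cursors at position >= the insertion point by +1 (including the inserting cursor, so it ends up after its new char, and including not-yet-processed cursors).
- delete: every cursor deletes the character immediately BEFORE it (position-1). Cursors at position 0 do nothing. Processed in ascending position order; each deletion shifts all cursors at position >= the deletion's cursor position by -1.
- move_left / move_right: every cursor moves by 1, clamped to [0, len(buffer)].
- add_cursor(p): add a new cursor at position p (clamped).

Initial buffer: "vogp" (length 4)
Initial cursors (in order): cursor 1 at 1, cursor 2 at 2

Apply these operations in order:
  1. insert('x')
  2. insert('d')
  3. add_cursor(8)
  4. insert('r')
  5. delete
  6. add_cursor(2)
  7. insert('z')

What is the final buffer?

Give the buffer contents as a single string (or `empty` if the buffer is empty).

Answer: vxzdzoxdzgpz

Derivation:
After op 1 (insert('x')): buffer="vxoxgp" (len 6), cursors c1@2 c2@4, authorship .1.2..
After op 2 (insert('d')): buffer="vxdoxdgp" (len 8), cursors c1@3 c2@6, authorship .11.22..
After op 3 (add_cursor(8)): buffer="vxdoxdgp" (len 8), cursors c1@3 c2@6 c3@8, authorship .11.22..
After op 4 (insert('r')): buffer="vxdroxdrgpr" (len 11), cursors c1@4 c2@8 c3@11, authorship .111.222..3
After op 5 (delete): buffer="vxdoxdgp" (len 8), cursors c1@3 c2@6 c3@8, authorship .11.22..
After op 6 (add_cursor(2)): buffer="vxdoxdgp" (len 8), cursors c4@2 c1@3 c2@6 c3@8, authorship .11.22..
After op 7 (insert('z')): buffer="vxzdzoxdzgpz" (len 12), cursors c4@3 c1@5 c2@9 c3@12, authorship .1411.222..3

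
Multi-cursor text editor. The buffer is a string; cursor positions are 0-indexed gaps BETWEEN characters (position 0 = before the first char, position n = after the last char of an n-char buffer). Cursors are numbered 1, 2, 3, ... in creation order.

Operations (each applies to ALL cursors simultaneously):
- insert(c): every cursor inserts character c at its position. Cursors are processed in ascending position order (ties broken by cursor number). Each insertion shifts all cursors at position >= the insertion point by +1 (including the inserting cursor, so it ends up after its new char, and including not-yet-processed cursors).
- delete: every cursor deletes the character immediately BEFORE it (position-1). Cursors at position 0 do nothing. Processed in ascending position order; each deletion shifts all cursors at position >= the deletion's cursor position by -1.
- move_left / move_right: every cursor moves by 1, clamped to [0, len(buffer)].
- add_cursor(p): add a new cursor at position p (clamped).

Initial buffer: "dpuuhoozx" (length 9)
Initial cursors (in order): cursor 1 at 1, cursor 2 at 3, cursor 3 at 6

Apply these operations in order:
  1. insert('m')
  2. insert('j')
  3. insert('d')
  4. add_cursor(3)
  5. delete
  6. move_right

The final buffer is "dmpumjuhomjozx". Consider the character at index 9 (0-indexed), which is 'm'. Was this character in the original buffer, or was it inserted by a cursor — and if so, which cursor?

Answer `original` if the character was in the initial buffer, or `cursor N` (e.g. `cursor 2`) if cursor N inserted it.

Answer: cursor 3

Derivation:
After op 1 (insert('m')): buffer="dmpumuhomozx" (len 12), cursors c1@2 c2@5 c3@9, authorship .1..2...3...
After op 2 (insert('j')): buffer="dmjpumjuhomjozx" (len 15), cursors c1@3 c2@7 c3@12, authorship .11..22...33...
After op 3 (insert('d')): buffer="dmjdpumjduhomjdozx" (len 18), cursors c1@4 c2@9 c3@15, authorship .111..222...333...
After op 4 (add_cursor(3)): buffer="dmjdpumjduhomjdozx" (len 18), cursors c4@3 c1@4 c2@9 c3@15, authorship .111..222...333...
After op 5 (delete): buffer="dmpumjuhomjozx" (len 14), cursors c1@2 c4@2 c2@6 c3@11, authorship .1..22...33...
After op 6 (move_right): buffer="dmpumjuhomjozx" (len 14), cursors c1@3 c4@3 c2@7 c3@12, authorship .1..22...33...
Authorship (.=original, N=cursor N): . 1 . . 2 2 . . . 3 3 . . .
Index 9: author = 3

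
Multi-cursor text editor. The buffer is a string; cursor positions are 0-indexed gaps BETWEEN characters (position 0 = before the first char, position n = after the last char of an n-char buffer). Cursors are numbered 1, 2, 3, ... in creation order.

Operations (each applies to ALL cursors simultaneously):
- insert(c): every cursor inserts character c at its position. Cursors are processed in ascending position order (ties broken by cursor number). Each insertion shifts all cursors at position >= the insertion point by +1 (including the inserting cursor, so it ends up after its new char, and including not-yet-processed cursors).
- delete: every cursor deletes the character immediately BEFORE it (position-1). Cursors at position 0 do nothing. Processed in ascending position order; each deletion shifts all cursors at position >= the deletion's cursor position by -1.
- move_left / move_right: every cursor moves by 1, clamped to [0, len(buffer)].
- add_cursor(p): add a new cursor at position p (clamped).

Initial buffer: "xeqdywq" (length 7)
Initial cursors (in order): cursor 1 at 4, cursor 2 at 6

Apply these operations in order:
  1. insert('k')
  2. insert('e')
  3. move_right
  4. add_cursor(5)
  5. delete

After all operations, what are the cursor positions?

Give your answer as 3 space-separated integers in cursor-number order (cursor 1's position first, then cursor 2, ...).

After op 1 (insert('k')): buffer="xeqdkywkq" (len 9), cursors c1@5 c2@8, authorship ....1..2.
After op 2 (insert('e')): buffer="xeqdkeywkeq" (len 11), cursors c1@6 c2@10, authorship ....11..22.
After op 3 (move_right): buffer="xeqdkeywkeq" (len 11), cursors c1@7 c2@11, authorship ....11..22.
After op 4 (add_cursor(5)): buffer="xeqdkeywkeq" (len 11), cursors c3@5 c1@7 c2@11, authorship ....11..22.
After op 5 (delete): buffer="xeqdewke" (len 8), cursors c3@4 c1@5 c2@8, authorship ....1.22

Answer: 5 8 4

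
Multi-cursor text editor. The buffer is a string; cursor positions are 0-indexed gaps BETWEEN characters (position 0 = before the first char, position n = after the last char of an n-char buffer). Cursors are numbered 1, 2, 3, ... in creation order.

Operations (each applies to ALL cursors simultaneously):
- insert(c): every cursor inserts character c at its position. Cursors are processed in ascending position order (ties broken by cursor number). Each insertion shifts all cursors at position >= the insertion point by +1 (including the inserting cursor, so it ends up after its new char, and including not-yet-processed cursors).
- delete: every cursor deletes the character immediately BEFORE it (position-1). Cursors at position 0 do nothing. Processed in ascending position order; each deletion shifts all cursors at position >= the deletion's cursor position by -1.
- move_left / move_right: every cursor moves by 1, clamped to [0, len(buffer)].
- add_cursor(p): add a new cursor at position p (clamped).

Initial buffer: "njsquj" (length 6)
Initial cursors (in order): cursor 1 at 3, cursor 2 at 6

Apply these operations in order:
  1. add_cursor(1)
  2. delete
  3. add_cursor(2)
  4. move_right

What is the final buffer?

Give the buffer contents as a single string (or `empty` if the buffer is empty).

Answer: jqu

Derivation:
After op 1 (add_cursor(1)): buffer="njsquj" (len 6), cursors c3@1 c1@3 c2@6, authorship ......
After op 2 (delete): buffer="jqu" (len 3), cursors c3@0 c1@1 c2@3, authorship ...
After op 3 (add_cursor(2)): buffer="jqu" (len 3), cursors c3@0 c1@1 c4@2 c2@3, authorship ...
After op 4 (move_right): buffer="jqu" (len 3), cursors c3@1 c1@2 c2@3 c4@3, authorship ...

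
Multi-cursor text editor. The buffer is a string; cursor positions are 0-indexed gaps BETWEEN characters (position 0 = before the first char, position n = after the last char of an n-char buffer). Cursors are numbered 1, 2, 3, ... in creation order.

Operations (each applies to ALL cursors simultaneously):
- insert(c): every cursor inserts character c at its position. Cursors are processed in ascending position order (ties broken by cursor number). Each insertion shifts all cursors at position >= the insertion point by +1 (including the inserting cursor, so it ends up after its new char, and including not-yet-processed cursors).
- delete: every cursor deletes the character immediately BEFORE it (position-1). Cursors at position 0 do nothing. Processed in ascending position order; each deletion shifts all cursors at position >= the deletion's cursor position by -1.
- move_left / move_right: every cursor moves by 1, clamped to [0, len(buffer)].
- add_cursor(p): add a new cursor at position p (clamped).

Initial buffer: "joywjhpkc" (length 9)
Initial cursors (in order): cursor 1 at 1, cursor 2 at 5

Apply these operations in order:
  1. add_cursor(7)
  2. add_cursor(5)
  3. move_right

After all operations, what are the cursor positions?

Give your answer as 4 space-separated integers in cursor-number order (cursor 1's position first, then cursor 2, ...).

After op 1 (add_cursor(7)): buffer="joywjhpkc" (len 9), cursors c1@1 c2@5 c3@7, authorship .........
After op 2 (add_cursor(5)): buffer="joywjhpkc" (len 9), cursors c1@1 c2@5 c4@5 c3@7, authorship .........
After op 3 (move_right): buffer="joywjhpkc" (len 9), cursors c1@2 c2@6 c4@6 c3@8, authorship .........

Answer: 2 6 8 6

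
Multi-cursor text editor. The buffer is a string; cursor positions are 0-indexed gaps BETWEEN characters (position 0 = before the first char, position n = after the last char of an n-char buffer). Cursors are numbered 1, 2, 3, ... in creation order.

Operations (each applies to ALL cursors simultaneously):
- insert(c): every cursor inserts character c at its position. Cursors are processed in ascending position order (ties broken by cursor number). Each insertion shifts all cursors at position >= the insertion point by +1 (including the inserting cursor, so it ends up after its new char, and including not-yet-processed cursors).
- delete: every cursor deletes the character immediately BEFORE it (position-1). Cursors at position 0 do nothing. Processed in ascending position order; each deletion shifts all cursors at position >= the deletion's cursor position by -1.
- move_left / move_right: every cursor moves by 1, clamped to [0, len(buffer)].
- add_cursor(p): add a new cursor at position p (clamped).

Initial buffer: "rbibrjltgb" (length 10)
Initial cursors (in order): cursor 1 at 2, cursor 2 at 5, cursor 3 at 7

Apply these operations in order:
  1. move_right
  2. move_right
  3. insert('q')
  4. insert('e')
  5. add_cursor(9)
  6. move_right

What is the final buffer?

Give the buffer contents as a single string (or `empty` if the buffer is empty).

Answer: rbibqerjlqetgqeb

Derivation:
After op 1 (move_right): buffer="rbibrjltgb" (len 10), cursors c1@3 c2@6 c3@8, authorship ..........
After op 2 (move_right): buffer="rbibrjltgb" (len 10), cursors c1@4 c2@7 c3@9, authorship ..........
After op 3 (insert('q')): buffer="rbibqrjlqtgqb" (len 13), cursors c1@5 c2@9 c3@12, authorship ....1...2..3.
After op 4 (insert('e')): buffer="rbibqerjlqetgqeb" (len 16), cursors c1@6 c2@11 c3@15, authorship ....11...22..33.
After op 5 (add_cursor(9)): buffer="rbibqerjlqetgqeb" (len 16), cursors c1@6 c4@9 c2@11 c3@15, authorship ....11...22..33.
After op 6 (move_right): buffer="rbibqerjlqetgqeb" (len 16), cursors c1@7 c4@10 c2@12 c3@16, authorship ....11...22..33.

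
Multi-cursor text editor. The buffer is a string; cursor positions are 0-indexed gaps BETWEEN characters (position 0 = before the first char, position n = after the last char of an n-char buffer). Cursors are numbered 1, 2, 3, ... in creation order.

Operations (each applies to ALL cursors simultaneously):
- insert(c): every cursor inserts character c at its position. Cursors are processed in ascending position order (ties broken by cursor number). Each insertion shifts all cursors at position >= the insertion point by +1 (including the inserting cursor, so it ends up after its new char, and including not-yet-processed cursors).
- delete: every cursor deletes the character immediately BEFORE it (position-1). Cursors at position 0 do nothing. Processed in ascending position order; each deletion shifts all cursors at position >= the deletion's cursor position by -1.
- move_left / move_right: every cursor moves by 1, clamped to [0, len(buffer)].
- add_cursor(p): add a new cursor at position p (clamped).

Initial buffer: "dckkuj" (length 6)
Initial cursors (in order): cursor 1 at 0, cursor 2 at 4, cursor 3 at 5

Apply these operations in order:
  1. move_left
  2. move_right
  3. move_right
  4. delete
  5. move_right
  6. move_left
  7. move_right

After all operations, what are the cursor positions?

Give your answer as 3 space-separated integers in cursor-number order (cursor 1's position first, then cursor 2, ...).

Answer: 2 3 3

Derivation:
After op 1 (move_left): buffer="dckkuj" (len 6), cursors c1@0 c2@3 c3@4, authorship ......
After op 2 (move_right): buffer="dckkuj" (len 6), cursors c1@1 c2@4 c3@5, authorship ......
After op 3 (move_right): buffer="dckkuj" (len 6), cursors c1@2 c2@5 c3@6, authorship ......
After op 4 (delete): buffer="dkk" (len 3), cursors c1@1 c2@3 c3@3, authorship ...
After op 5 (move_right): buffer="dkk" (len 3), cursors c1@2 c2@3 c3@3, authorship ...
After op 6 (move_left): buffer="dkk" (len 3), cursors c1@1 c2@2 c3@2, authorship ...
After op 7 (move_right): buffer="dkk" (len 3), cursors c1@2 c2@3 c3@3, authorship ...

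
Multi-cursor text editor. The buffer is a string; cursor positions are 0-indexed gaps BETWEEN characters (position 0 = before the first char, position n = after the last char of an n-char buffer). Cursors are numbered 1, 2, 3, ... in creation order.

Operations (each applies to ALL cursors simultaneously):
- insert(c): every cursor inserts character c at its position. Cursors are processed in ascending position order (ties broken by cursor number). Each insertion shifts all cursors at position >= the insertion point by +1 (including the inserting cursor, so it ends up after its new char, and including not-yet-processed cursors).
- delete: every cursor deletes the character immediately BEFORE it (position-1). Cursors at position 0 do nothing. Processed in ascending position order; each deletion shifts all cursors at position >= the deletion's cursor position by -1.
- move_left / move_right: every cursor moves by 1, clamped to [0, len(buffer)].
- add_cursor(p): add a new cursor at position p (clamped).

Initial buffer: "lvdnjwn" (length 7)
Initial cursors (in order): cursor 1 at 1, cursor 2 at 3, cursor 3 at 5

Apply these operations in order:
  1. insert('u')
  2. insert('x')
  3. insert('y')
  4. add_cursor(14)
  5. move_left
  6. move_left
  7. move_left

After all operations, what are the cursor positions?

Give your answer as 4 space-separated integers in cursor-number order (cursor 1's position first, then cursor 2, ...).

Answer: 1 6 11 11

Derivation:
After op 1 (insert('u')): buffer="luvdunjuwn" (len 10), cursors c1@2 c2@5 c3@8, authorship .1..2..3..
After op 2 (insert('x')): buffer="luxvduxnjuxwn" (len 13), cursors c1@3 c2@7 c3@11, authorship .11..22..33..
After op 3 (insert('y')): buffer="luxyvduxynjuxywn" (len 16), cursors c1@4 c2@9 c3@14, authorship .111..222..333..
After op 4 (add_cursor(14)): buffer="luxyvduxynjuxywn" (len 16), cursors c1@4 c2@9 c3@14 c4@14, authorship .111..222..333..
After op 5 (move_left): buffer="luxyvduxynjuxywn" (len 16), cursors c1@3 c2@8 c3@13 c4@13, authorship .111..222..333..
After op 6 (move_left): buffer="luxyvduxynjuxywn" (len 16), cursors c1@2 c2@7 c3@12 c4@12, authorship .111..222..333..
After op 7 (move_left): buffer="luxyvduxynjuxywn" (len 16), cursors c1@1 c2@6 c3@11 c4@11, authorship .111..222..333..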